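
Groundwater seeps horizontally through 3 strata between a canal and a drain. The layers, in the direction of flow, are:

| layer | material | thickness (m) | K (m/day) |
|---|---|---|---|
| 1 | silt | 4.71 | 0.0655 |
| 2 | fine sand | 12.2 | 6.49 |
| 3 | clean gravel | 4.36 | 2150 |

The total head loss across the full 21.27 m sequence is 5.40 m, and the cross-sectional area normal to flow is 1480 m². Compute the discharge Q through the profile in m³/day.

108

Flow is perpendicular to layering, so the layers act in series and the equivalent K is the thickness-weighted harmonic mean.
Total thickness L = 4.71 + 12.2 + 4.36 = 21.27 m.
Σ(b_i/K_i) = 4.71/0.0655 + 12.2/6.49 + 4.36/2150 = 73.79 d.
K_eq = L / Σ(b_i/K_i) = 21.27 / 73.79 = 0.2882 m/day.
Q = K_eq · A · (Δh/L) = 0.2882 × 1480 × (5.40/21.27) = 108.3 m³/day.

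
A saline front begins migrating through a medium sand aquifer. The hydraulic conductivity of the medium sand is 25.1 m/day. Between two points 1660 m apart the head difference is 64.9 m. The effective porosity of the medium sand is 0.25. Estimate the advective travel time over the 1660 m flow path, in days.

Hydraulic gradient i = Δh / L = 64.9 / 1660 = 0.03910.
Darcy flux q = K · i = 25.10 × 0.03910 = 0.9813 m/day.
Seepage velocity v = q / n_e = 0.9813 / 0.25 = 3.925 m/day.
Travel time t = L / v = 1660 / 3.925 = 422.9 days.

423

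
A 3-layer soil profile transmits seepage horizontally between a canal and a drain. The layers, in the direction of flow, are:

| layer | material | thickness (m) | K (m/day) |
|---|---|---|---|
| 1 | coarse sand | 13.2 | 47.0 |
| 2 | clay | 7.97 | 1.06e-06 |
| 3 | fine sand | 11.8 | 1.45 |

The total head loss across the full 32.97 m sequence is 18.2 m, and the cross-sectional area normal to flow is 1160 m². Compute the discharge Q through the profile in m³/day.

Flow is perpendicular to layering, so the layers act in series and the equivalent K is the thickness-weighted harmonic mean.
Total thickness L = 13.2 + 7.97 + 11.8 = 32.97 m.
Σ(b_i/K_i) = 13.2/47.0 + 7.97/1.06e-06 + 11.8/1.45 = 7.519e+06 d.
K_eq = L / Σ(b_i/K_i) = 32.97 / 7.519e+06 = 4.385e-06 m/day.
Q = K_eq · A · (Δh/L) = 4.385e-06 × 1160 × (18.2/32.97) = 0.002808 m³/day.

0.00281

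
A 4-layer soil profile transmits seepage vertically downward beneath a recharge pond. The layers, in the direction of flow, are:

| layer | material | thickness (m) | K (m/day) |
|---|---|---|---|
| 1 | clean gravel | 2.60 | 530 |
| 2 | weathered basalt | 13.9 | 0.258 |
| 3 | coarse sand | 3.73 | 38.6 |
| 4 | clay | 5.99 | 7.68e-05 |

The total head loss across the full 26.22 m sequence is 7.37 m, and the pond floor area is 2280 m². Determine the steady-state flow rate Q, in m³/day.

Flow is perpendicular to layering, so the layers act in series and the equivalent K is the thickness-weighted harmonic mean.
Total thickness L = 2.60 + 13.9 + 3.73 + 5.99 = 26.22 m.
Σ(b_i/K_i) = 2.60/530 + 13.9/0.258 + 3.73/38.6 + 5.99/7.68e-05 = 78049 d.
K_eq = L / Σ(b_i/K_i) = 26.22 / 78049 = 0.0003359 m/day.
Q = K_eq · A · (Δh/L) = 0.0003359 × 2280 × (7.37/26.22) = 0.2153 m³/day.

0.215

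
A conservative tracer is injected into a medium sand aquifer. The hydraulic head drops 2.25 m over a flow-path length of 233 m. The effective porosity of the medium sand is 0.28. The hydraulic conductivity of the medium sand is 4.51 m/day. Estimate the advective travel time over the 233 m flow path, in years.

4.10

Hydraulic gradient i = Δh / L = 2.25 / 233 = 0.009657.
Darcy flux q = K · i = 4.510 × 0.009657 = 0.04355 m/day.
Seepage velocity v = q / n_e = 0.04355 / 0.28 = 0.1555 m/day.
Travel time t = L / v = 233 / 0.1555 = 1498 days = 4.101 years.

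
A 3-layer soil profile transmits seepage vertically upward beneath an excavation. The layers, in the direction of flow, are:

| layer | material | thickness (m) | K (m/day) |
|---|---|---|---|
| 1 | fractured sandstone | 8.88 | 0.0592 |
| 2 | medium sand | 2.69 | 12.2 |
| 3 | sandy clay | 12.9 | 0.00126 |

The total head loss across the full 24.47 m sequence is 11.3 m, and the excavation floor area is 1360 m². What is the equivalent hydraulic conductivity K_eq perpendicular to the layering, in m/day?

Flow is perpendicular to layering, so the layers act in series and the equivalent K is the thickness-weighted harmonic mean.
Total thickness L = 8.88 + 2.69 + 12.9 = 24.47 m.
Σ(b_i/K_i) = 8.88/0.0592 + 2.69/12.2 + 12.9/0.00126 = 10388 d.
K_eq = L / Σ(b_i/K_i) = 24.47 / 10388 = 0.002356 m/day.

0.00236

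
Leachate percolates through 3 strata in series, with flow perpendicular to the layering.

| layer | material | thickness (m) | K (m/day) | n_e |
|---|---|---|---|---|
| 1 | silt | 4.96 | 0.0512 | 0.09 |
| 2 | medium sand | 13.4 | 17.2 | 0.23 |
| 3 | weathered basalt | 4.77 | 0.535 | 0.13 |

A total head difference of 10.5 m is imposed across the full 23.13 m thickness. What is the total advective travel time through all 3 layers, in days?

42.1

With flow normal to the layers, continuity requires the same specific discharge q through every layer.
Σ(b_i/K_i) = 4.96/0.0512 + 13.4/17.2 + 4.77/0.535 = 106.6 d.
q = Δh / Σ(b_i/K_i) = 10.5 / 106.6 = 0.09853 m/day.
In each layer the seepage velocity is v_i = q/n_i, so the layer transit time is t_i = b_i·n_i / q:
  layer 1 (silt): t_1 = 4.96 × 0.09 / 0.09853 = 4.531 d
  layer 2 (medium sand): t_2 = 13.4 × 0.23 / 0.09853 = 31.28 d
  layer 3 (weathered basalt): t_3 = 4.77 × 0.13 / 0.09853 = 6.294 d
Total t = Σ t_i = 42.11 days.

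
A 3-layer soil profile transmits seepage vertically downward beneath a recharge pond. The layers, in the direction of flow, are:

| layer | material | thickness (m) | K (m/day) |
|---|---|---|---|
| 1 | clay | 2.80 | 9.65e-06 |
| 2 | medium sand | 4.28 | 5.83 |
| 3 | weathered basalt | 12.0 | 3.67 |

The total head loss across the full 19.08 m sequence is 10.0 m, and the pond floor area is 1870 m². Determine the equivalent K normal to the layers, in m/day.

Flow is perpendicular to layering, so the layers act in series and the equivalent K is the thickness-weighted harmonic mean.
Total thickness L = 2.80 + 4.28 + 12.0 = 19.08 m.
Σ(b_i/K_i) = 2.80/9.65e-06 + 4.28/5.83 + 12.0/3.67 = 2.902e+05 d.
K_eq = L / Σ(b_i/K_i) = 19.08 / 2.902e+05 = 6.576e-05 m/day.

6.58e-05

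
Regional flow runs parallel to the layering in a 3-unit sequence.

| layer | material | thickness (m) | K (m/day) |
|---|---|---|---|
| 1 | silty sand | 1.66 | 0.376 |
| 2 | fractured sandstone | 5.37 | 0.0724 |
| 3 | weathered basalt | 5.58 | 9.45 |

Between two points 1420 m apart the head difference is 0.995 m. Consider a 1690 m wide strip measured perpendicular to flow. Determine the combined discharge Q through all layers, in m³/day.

63.6

Flow is parallel to layering, so each bed carries its own Darcy discharge and the transmissivities add.
Σ(K_i·b_i) = 0.376×1.66 + 0.0724×5.37 + 9.45×5.58 = 53.74 m²/day.
Hydraulic gradient i = Δh / L = 0.995 / 1420 = 0.0007007.
Q = Σ(K_i·b_i) · W · i = 53.74 × 1690 × 0.0007007 = 63.64 m³/day.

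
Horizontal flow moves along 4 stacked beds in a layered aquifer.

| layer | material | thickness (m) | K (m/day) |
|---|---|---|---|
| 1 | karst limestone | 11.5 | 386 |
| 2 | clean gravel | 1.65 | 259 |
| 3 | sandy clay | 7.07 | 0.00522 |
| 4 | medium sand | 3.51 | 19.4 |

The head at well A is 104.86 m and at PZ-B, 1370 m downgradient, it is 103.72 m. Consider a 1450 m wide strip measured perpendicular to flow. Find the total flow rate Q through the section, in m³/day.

5950

Flow is parallel to layering, so each bed carries its own Darcy discharge and the transmissivities add.
Σ(K_i·b_i) = 386×11.5 + 259×1.65 + 0.00522×7.07 + 19.4×3.51 = 4934 m²/day.
Hydraulic gradient i = (104.86 − 103.72) / 1370 = 1.14 / 1370 = 0.0008321.
Q = Σ(K_i·b_i) · W · i = 4934 × 1450 × 0.0008321 = 5954 m³/day.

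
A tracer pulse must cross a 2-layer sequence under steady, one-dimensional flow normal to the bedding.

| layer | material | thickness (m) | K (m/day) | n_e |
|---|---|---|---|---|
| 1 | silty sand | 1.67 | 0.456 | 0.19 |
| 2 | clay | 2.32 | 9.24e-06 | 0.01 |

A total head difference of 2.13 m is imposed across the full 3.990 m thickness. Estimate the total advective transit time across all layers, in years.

110

With flow normal to the layers, continuity requires the same specific discharge q through every layer.
Σ(b_i/K_i) = 1.67/0.456 + 2.32/9.24e-06 = 2.511e+05 d.
q = Δh / Σ(b_i/K_i) = 2.13 / 2.511e+05 = 8.483e-06 m/day.
In each layer the seepage velocity is v_i = q/n_i, so the layer transit time is t_i = b_i·n_i / q:
  layer 1 (silty sand): t_1 = 1.67 × 0.19 / 8.483e-06 = 37404 d
  layer 2 (clay): t_2 = 2.32 × 0.01 / 8.483e-06 = 2735 d
Total t = Σ t_i = 40138 days = 109.9 years.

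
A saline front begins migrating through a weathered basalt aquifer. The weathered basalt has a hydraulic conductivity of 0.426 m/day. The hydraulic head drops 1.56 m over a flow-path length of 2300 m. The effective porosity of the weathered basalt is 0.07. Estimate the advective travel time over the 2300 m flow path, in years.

1530

Hydraulic gradient i = Δh / L = 1.56 / 2300 = 0.0006783.
Darcy flux q = K · i = 0.4260 × 0.0006783 = 0.0002889 m/day.
Seepage velocity v = q / n_e = 0.0002889 / 0.07 = 0.004128 m/day.
Travel time t = L / v = 2300 / 0.004128 = 5.572e+05 days = 1526 years.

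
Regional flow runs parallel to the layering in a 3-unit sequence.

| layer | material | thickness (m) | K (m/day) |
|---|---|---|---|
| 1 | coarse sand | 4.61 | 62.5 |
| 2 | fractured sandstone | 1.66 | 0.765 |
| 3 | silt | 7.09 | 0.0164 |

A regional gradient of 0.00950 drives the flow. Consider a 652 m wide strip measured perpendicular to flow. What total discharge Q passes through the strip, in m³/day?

Flow is parallel to layering, so each bed carries its own Darcy discharge and the transmissivities add.
Σ(K_i·b_i) = 62.5×4.61 + 0.765×1.66 + 0.0164×7.09 = 289.5 m²/day.
Hydraulic gradient i = 0.00950.
Q = Σ(K_i·b_i) · W · i = 289.5 × 652 × 0.009500 = 1793 m³/day.

1790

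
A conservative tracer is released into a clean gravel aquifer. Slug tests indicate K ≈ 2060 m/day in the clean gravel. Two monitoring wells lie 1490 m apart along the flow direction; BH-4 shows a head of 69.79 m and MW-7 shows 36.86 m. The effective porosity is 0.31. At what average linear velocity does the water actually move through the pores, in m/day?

147

Hydraulic gradient i = (69.79 − 36.86) / 1490 = 32.93 / 1490 = 0.02210.
Darcy flux q = K · i = 2060 × 0.02210 = 45.53 m/day.
Seepage velocity v = q / n_e = 45.53 / 0.31 = 146.9 m/day.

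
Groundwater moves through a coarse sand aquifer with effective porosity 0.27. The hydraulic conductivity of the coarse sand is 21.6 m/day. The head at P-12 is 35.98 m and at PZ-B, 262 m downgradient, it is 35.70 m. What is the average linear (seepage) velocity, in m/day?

0.0855

Hydraulic gradient i = (35.98 − 35.70) / 262 = 0.28 / 262 = 0.001069.
Darcy flux q = K · i = 21.60 × 0.001069 = 0.02308 m/day.
Seepage velocity v = q / n_e = 0.02308 / 0.27 = 0.08550 m/day.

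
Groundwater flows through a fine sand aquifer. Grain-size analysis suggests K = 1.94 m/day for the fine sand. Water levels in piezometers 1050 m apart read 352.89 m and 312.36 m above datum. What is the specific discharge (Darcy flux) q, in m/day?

0.0749

Hydraulic gradient i = (352.89 − 312.36) / 1050 = 40.53 / 1050 = 0.03860.
Specific discharge q = K · i = 1.940 × 0.03860 = 0.07488 m/day.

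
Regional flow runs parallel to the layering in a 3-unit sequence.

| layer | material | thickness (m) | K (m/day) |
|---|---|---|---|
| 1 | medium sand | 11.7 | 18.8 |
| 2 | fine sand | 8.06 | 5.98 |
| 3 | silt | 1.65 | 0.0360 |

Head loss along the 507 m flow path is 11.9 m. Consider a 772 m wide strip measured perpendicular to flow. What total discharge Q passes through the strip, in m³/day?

Flow is parallel to layering, so each bed carries its own Darcy discharge and the transmissivities add.
Σ(K_i·b_i) = 18.8×11.7 + 5.98×8.06 + 0.0360×1.65 = 268.2 m²/day.
Hydraulic gradient i = Δh / L = 11.9 / 507 = 0.02347.
Q = Σ(K_i·b_i) · W · i = 268.2 × 772 × 0.02347 = 4860 m³/day.

4860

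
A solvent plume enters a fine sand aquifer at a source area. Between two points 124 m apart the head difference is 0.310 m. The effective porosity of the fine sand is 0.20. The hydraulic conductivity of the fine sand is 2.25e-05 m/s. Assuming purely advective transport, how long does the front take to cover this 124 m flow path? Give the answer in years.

Convert K: 2.25e-05 m/s × 86400 = 1.944 m/day.
Hydraulic gradient i = Δh / L = 0.310 / 124 = 0.002500.
Darcy flux q = K · i = 1.944 × 0.002500 = 0.004860 m/day.
Seepage velocity v = q / n_e = 0.004860 / 0.20 = 0.02430 m/day.
Travel time t = L / v = 124 / 0.02430 = 5103 days = 13.97 years.

14.0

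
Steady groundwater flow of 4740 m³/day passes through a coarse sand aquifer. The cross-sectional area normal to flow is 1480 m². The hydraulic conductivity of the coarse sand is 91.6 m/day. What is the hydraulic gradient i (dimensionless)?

0.0350

From Q = K·A·i, i = Q / (K·A) = 4740 / (91.60 × 1480) = 0.03496.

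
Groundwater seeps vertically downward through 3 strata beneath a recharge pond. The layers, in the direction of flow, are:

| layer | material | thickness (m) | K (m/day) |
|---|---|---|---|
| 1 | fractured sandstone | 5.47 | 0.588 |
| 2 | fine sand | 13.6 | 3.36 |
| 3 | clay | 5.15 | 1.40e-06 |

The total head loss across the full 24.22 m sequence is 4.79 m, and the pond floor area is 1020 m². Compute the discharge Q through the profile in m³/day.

0.00133

Flow is perpendicular to layering, so the layers act in series and the equivalent K is the thickness-weighted harmonic mean.
Total thickness L = 5.47 + 13.6 + 5.15 = 24.22 m.
Σ(b_i/K_i) = 5.47/0.588 + 13.6/3.36 + 5.15/1.40e-06 = 3.679e+06 d.
K_eq = L / Σ(b_i/K_i) = 24.22 / 3.679e+06 = 6.584e-06 m/day.
Q = K_eq · A · (Δh/L) = 6.584e-06 × 1020 × (4.79/24.22) = 0.001328 m³/day.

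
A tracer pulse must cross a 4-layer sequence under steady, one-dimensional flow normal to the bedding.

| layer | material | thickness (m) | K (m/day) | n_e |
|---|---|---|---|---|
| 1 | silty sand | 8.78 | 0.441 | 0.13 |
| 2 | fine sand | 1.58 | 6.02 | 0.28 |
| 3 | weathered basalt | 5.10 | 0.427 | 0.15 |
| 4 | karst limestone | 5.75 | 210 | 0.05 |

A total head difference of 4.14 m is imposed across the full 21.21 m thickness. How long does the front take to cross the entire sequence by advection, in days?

With flow normal to the layers, continuity requires the same specific discharge q through every layer.
Σ(b_i/K_i) = 8.78/0.441 + 1.58/6.02 + 5.10/0.427 + 5.75/210 = 32.14 d.
q = Δh / Σ(b_i/K_i) = 4.14 / 32.14 = 0.1288 m/day.
In each layer the seepage velocity is v_i = q/n_i, so the layer transit time is t_i = b_i·n_i / q:
  layer 1 (silty sand): t_1 = 8.78 × 0.13 / 0.1288 = 8.862 d
  layer 2 (fine sand): t_2 = 1.58 × 0.28 / 0.1288 = 3.435 d
  layer 3 (weathered basalt): t_3 = 5.10 × 0.15 / 0.1288 = 5.939 d
  layer 4 (karst limestone): t_4 = 5.75 × 0.05 / 0.1288 = 2.232 d
Total t = Σ t_i = 20.47 days.

20.5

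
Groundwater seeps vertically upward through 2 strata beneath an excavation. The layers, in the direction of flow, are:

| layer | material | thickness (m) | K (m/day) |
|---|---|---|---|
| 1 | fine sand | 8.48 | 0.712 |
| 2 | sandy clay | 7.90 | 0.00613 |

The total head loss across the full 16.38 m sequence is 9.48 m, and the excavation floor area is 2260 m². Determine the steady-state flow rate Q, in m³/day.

Flow is perpendicular to layering, so the layers act in series and the equivalent K is the thickness-weighted harmonic mean.
Total thickness L = 8.48 + 7.90 = 16.38 m.
Σ(b_i/K_i) = 8.48/0.712 + 7.90/0.00613 = 1301 d.
K_eq = L / Σ(b_i/K_i) = 16.38 / 1301 = 0.01259 m/day.
Q = K_eq · A · (Δh/L) = 0.01259 × 2260 × (9.48/16.38) = 16.47 m³/day.

16.5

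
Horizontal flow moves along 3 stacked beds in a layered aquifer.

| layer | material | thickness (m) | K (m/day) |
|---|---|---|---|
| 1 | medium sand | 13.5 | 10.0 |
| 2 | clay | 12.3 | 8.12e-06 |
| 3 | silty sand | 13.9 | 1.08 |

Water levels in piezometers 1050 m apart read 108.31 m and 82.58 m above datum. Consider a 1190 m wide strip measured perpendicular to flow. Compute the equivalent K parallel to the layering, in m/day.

Flow is parallel to layering, so each bed carries its own Darcy discharge and the transmissivities add.
Σ(K_i·b_i) = 10.0×13.5 + 8.12e-06×12.3 + 1.08×13.9 = 150.0 m²/day.
Total thickness b = 39.70 m, so K_eq = Σ(K_i·b_i)/b = 3.779 m/day.

3.78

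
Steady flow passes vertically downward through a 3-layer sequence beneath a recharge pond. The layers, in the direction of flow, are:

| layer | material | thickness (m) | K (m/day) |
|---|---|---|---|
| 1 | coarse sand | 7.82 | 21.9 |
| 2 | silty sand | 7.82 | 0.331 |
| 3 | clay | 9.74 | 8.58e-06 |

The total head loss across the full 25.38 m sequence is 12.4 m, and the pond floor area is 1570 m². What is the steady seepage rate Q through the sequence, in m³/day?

0.0171

Flow is perpendicular to layering, so the layers act in series and the equivalent K is the thickness-weighted harmonic mean.
Total thickness L = 7.82 + 7.82 + 9.74 = 25.38 m.
Σ(b_i/K_i) = 7.82/21.9 + 7.82/0.331 + 9.74/8.58e-06 = 1.135e+06 d.
K_eq = L / Σ(b_i/K_i) = 25.38 / 1.135e+06 = 2.236e-05 m/day.
Q = K_eq · A · (Δh/L) = 2.236e-05 × 1570 × (12.4/25.38) = 0.01715 m³/day.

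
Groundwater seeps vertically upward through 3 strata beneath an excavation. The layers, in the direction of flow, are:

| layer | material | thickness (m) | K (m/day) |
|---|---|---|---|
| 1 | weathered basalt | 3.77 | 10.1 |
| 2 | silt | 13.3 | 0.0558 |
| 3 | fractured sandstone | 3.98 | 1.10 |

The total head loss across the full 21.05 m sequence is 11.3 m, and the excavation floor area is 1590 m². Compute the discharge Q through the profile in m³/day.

Flow is perpendicular to layering, so the layers act in series and the equivalent K is the thickness-weighted harmonic mean.
Total thickness L = 3.77 + 13.3 + 3.98 = 21.05 m.
Σ(b_i/K_i) = 3.77/10.1 + 13.3/0.0558 + 3.98/1.10 = 242.3 d.
K_eq = L / Σ(b_i/K_i) = 21.05 / 242.3 = 0.08686 m/day.
Q = K_eq · A · (Δh/L) = 0.08686 × 1590 × (11.3/21.05) = 74.14 m³/day.

74.1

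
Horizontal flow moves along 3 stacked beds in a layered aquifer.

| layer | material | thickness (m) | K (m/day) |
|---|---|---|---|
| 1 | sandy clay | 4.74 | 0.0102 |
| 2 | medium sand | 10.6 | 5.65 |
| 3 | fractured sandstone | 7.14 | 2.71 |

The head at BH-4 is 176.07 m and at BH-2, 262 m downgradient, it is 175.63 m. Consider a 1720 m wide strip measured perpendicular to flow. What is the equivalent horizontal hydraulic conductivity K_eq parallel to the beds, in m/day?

Flow is parallel to layering, so each bed carries its own Darcy discharge and the transmissivities add.
Σ(K_i·b_i) = 0.0102×4.74 + 5.65×10.6 + 2.71×7.14 = 79.29 m²/day.
Total thickness b = 22.48 m, so K_eq = Σ(K_i·b_i)/b = 3.527 m/day.

3.53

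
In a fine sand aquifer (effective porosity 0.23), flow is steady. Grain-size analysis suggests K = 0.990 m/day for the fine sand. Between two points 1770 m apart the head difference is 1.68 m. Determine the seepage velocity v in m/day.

Hydraulic gradient i = Δh / L = 1.68 / 1770 = 0.0009492.
Darcy flux q = K · i = 0.9900 × 0.0009492 = 0.0009397 m/day.
Seepage velocity v = q / n_e = 0.0009397 / 0.23 = 0.004085 m/day.

0.00409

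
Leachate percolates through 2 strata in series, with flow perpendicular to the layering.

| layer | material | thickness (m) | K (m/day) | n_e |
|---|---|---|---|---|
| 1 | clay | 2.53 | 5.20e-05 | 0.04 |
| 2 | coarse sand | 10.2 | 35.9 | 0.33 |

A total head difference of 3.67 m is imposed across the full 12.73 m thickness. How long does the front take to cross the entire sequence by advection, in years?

With flow normal to the layers, continuity requires the same specific discharge q through every layer.
Σ(b_i/K_i) = 2.53/5.20e-05 + 10.2/35.9 = 48654 d.
q = Δh / Σ(b_i/K_i) = 3.67 / 48654 = 7.543e-05 m/day.
In each layer the seepage velocity is v_i = q/n_i, so the layer transit time is t_i = b_i·n_i / q:
  layer 1 (clay): t_1 = 2.53 × 0.04 / 7.543e-05 = 1342 d
  layer 2 (coarse sand): t_2 = 10.2 × 0.33 / 7.543e-05 = 44624 d
Total t = Σ t_i = 45966 days = 125.8 years.

126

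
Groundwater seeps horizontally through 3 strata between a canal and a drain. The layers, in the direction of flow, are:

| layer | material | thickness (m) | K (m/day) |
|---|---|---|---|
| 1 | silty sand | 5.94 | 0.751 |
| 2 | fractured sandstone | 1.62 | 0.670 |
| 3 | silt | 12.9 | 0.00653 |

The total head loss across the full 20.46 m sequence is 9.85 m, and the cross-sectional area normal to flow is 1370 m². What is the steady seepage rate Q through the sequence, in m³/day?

6.80

Flow is perpendicular to layering, so the layers act in series and the equivalent K is the thickness-weighted harmonic mean.
Total thickness L = 5.94 + 1.62 + 12.9 = 20.46 m.
Σ(b_i/K_i) = 5.94/0.751 + 1.62/0.670 + 12.9/0.00653 = 1986 d.
K_eq = L / Σ(b_i/K_i) = 20.46 / 1986 = 0.01030 m/day.
Q = K_eq · A · (Δh/L) = 0.01030 × 1370 × (9.85/20.46) = 6.795 m³/day.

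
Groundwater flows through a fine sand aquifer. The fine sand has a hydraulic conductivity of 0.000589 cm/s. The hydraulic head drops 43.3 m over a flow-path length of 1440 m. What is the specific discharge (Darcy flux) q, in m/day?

Convert K: 0.000589 cm/s × 864 = 0.5089 m/day.
Hydraulic gradient i = Δh / L = 43.3 / 1440 = 0.03007.
Specific discharge q = K · i = 0.5089 × 0.03007 = 0.01530 m/day.

0.0153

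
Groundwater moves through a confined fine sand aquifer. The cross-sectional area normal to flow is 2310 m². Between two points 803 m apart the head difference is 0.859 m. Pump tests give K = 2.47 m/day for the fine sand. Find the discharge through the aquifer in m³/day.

6.10

Hydraulic gradient i = Δh / L = 0.859 / 803 = 0.001070.
Darcy's law: Q = K · A · i = 2.470 × 2310 × 0.001070 = 6.104 m³/day.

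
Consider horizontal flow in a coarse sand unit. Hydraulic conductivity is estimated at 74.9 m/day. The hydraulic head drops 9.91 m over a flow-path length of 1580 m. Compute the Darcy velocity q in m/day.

Hydraulic gradient i = Δh / L = 9.91 / 1580 = 0.006272.
Specific discharge q = K · i = 74.90 × 0.006272 = 0.4698 m/day.

0.470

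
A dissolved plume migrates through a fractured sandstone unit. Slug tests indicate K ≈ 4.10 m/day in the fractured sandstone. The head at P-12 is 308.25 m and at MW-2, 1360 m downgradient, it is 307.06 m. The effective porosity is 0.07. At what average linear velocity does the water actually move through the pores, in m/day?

Hydraulic gradient i = (308.25 − 307.06) / 1360 = 1.19 / 1360 = 0.0008750.
Darcy flux q = K · i = 4.100 × 0.0008750 = 0.003587 m/day.
Seepage velocity v = q / n_e = 0.003587 / 0.07 = 0.05125 m/day.

0.0512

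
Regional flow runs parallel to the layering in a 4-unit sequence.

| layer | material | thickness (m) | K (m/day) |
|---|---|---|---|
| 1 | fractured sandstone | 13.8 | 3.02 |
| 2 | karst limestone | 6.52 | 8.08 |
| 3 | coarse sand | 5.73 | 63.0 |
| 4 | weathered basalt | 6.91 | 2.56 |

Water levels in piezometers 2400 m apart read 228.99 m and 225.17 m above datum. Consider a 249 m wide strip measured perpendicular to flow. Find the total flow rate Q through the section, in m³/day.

187

Flow is parallel to layering, so each bed carries its own Darcy discharge and the transmissivities add.
Σ(K_i·b_i) = 3.02×13.8 + 8.08×6.52 + 63.0×5.73 + 2.56×6.91 = 473.0 m²/day.
Hydraulic gradient i = (228.99 − 225.17) / 2400 = 3.82 / 2400 = 0.001592.
Q = Σ(K_i·b_i) · W · i = 473.0 × 249 × 0.001592 = 187.5 m³/day.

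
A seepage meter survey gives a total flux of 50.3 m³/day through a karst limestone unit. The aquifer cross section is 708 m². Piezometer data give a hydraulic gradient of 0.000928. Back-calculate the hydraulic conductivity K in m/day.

76.6

Hydraulic gradient i = 0.000928.
From Q = K·A·i, K = Q / (A·i) = 50.3 / (708.0 × 0.0009280) = 76.56 m/day.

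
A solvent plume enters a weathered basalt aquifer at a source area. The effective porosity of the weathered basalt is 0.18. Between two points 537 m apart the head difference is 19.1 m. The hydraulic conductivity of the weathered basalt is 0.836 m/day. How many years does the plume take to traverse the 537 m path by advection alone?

Hydraulic gradient i = Δh / L = 19.1 / 537 = 0.03557.
Darcy flux q = K · i = 0.8360 × 0.03557 = 0.02973 m/day.
Seepage velocity v = q / n_e = 0.02973 / 0.18 = 0.1652 m/day.
Travel time t = L / v = 537 / 0.1652 = 3251 days = 8.900 years.

8.90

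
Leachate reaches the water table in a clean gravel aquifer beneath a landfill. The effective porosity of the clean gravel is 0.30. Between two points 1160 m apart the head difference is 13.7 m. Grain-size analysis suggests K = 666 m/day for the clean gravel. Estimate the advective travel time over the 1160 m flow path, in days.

Hydraulic gradient i = Δh / L = 13.7 / 1160 = 0.01181.
Darcy flux q = K · i = 666.0 × 0.01181 = 7.866 m/day.
Seepage velocity v = q / n_e = 7.866 / 0.30 = 26.22 m/day.
Travel time t = L / v = 1160 / 26.22 = 44.24 days.

44.2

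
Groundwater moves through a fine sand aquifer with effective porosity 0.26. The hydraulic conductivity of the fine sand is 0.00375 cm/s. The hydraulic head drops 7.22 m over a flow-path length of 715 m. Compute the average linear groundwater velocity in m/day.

0.126

Convert K: 0.00375 cm/s × 864 = 3.240 m/day.
Hydraulic gradient i = Δh / L = 7.22 / 715 = 0.01010.
Darcy flux q = K · i = 3.240 × 0.01010 = 0.03272 m/day.
Seepage velocity v = q / n_e = 0.03272 / 0.26 = 0.1258 m/day.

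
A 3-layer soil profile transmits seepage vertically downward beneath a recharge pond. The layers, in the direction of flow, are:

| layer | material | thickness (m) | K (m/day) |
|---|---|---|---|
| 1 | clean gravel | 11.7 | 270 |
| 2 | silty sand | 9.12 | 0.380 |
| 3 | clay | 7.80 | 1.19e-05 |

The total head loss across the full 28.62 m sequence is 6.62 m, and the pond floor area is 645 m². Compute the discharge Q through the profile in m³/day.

Flow is perpendicular to layering, so the layers act in series and the equivalent K is the thickness-weighted harmonic mean.
Total thickness L = 11.7 + 9.12 + 7.80 = 28.62 m.
Σ(b_i/K_i) = 11.7/270 + 9.12/0.380 + 7.80/1.19e-05 = 6.555e+05 d.
K_eq = L / Σ(b_i/K_i) = 28.62 / 6.555e+05 = 4.366e-05 m/day.
Q = K_eq · A · (Δh/L) = 4.366e-05 × 645 × (6.62/28.62) = 0.006514 m³/day.

0.00651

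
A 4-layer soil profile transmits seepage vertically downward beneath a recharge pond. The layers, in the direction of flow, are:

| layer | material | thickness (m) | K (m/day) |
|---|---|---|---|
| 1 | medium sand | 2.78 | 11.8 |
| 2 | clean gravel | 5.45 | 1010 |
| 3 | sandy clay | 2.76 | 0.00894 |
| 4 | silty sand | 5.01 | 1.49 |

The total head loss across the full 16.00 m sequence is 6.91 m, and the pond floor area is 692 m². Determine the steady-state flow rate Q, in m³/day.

Flow is perpendicular to layering, so the layers act in series and the equivalent K is the thickness-weighted harmonic mean.
Total thickness L = 2.78 + 5.45 + 2.76 + 5.01 = 16.00 m.
Σ(b_i/K_i) = 2.78/11.8 + 5.45/1010 + 2.76/0.00894 + 5.01/1.49 = 312.3 d.
K_eq = L / Σ(b_i/K_i) = 16.00 / 312.3 = 0.05123 m/day.
Q = K_eq · A · (Δh/L) = 0.05123 × 692 × (6.91/16.00) = 15.31 m³/day.

15.3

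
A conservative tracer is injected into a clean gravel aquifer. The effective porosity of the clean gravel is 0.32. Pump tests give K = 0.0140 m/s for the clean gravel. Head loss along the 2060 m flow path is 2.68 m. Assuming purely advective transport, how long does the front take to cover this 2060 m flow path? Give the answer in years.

Convert K: 0.0140 m/s × 86400 = 1210 m/day.
Hydraulic gradient i = Δh / L = 2.68 / 2060 = 0.001301.
Darcy flux q = K · i = 1210 × 0.001301 = 1.574 m/day.
Seepage velocity v = q / n_e = 1.574 / 0.32 = 4.918 m/day.
Travel time t = L / v = 2060 / 4.918 = 418.9 days = 1.147 years.

1.15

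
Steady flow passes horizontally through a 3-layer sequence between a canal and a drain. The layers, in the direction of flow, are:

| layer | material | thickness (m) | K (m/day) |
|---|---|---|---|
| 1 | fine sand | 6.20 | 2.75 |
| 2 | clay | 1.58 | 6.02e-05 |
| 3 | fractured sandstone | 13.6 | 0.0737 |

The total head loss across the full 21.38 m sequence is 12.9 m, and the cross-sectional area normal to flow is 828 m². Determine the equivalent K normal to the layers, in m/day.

Flow is perpendicular to layering, so the layers act in series and the equivalent K is the thickness-weighted harmonic mean.
Total thickness L = 6.20 + 1.58 + 13.6 = 21.38 m.
Σ(b_i/K_i) = 6.20/2.75 + 1.58/6.02e-05 + 13.6/0.0737 = 26433 d.
K_eq = L / Σ(b_i/K_i) = 21.38 / 26433 = 0.0008088 m/day.

0.000809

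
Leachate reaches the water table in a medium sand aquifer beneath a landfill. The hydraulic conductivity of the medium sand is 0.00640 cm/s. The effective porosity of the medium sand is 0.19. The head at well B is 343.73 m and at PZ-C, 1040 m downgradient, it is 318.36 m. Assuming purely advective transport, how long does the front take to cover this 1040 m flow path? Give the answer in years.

4.01

Convert K: 0.00640 cm/s × 864 = 5.530 m/day.
Hydraulic gradient i = (343.73 − 318.36) / 1040 = 25.37 / 1040 = 0.02439.
Darcy flux q = K · i = 5.530 × 0.02439 = 0.1349 m/day.
Seepage velocity v = q / n_e = 0.1349 / 0.19 = 0.7099 m/day.
Travel time t = L / v = 1040 / 0.7099 = 1465 days = 4.011 years.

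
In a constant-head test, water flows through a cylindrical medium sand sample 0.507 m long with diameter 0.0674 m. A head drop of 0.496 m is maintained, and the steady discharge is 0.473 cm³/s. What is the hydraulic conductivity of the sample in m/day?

11.7

Cross-sectional area A = π·(d/2)² = π × (0.0674/2)² = 0.003568 m².
Convert discharge: 0.473 cm³/s = 4.730e-07 m³/s.
Darcy's law rearranged: K = Q·L / (A·Δh) = 4.730e-07 × 0.507 / (0.003568 × 0.496) = 0.0001355 m/s = 11.71 m/day.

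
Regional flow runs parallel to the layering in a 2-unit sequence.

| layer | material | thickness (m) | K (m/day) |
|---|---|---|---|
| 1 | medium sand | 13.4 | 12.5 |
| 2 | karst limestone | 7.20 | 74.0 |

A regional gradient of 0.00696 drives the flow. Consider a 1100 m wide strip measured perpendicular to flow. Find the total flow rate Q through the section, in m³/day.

Flow is parallel to layering, so each bed carries its own Darcy discharge and the transmissivities add.
Σ(K_i·b_i) = 12.5×13.4 + 74.0×7.20 = 700.3 m²/day.
Hydraulic gradient i = 0.00696.
Q = Σ(K_i·b_i) · W · i = 700.3 × 1100 × 0.006960 = 5361 m³/day.

5360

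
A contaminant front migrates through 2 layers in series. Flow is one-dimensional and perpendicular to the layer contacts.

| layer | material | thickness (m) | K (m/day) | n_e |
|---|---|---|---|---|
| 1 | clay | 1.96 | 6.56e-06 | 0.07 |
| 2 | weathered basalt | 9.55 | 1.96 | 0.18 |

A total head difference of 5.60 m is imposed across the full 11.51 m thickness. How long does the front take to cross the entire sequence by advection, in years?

271

With flow normal to the layers, continuity requires the same specific discharge q through every layer.
Σ(b_i/K_i) = 1.96/6.56e-06 + 9.55/1.96 = 2.988e+05 d.
q = Δh / Σ(b_i/K_i) = 5.60 / 2.988e+05 = 1.874e-05 m/day.
In each layer the seepage velocity is v_i = q/n_i, so the layer transit time is t_i = b_i·n_i / q:
  layer 1 (clay): t_1 = 1.96 × 0.07 / 1.874e-05 = 7320 d
  layer 2 (weathered basalt): t_2 = 9.55 × 0.18 / 1.874e-05 = 91716 d
Total t = Σ t_i = 99037 days = 271.1 years.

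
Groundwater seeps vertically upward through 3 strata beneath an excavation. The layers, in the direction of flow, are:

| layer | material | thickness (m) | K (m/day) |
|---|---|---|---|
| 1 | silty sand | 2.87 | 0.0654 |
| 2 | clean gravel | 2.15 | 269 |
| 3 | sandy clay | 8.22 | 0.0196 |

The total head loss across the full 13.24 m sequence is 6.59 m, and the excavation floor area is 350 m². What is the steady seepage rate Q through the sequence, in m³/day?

4.98

Flow is perpendicular to layering, so the layers act in series and the equivalent K is the thickness-weighted harmonic mean.
Total thickness L = 2.87 + 2.15 + 8.22 = 13.24 m.
Σ(b_i/K_i) = 2.87/0.0654 + 2.15/269 + 8.22/0.0196 = 463.3 d.
K_eq = L / Σ(b_i/K_i) = 13.24 / 463.3 = 0.02858 m/day.
Q = K_eq · A · (Δh/L) = 0.02858 × 350 × (6.59/13.24) = 4.979 m³/day.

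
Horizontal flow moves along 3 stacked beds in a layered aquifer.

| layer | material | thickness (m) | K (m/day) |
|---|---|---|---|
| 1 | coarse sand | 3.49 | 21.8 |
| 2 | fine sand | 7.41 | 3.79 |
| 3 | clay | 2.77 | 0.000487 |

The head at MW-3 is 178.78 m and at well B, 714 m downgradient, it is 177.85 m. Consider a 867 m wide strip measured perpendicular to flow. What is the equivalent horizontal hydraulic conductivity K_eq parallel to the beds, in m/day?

7.62

Flow is parallel to layering, so each bed carries its own Darcy discharge and the transmissivities add.
Σ(K_i·b_i) = 21.8×3.49 + 3.79×7.41 + 0.000487×2.77 = 104.2 m²/day.
Total thickness b = 13.67 m, so K_eq = Σ(K_i·b_i)/b = 7.620 m/day.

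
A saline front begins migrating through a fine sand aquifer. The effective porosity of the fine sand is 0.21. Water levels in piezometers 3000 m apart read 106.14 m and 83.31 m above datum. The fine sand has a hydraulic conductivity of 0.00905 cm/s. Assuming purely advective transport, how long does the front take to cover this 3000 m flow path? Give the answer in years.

Convert K: 0.00905 cm/s × 864 = 7.819 m/day.
Hydraulic gradient i = (106.14 − 83.31) / 3000 = 22.83 / 3000 = 0.007610.
Darcy flux q = K · i = 7.819 × 0.007610 = 0.05950 m/day.
Seepage velocity v = q / n_e = 0.05950 / 0.21 = 0.2834 m/day.
Travel time t = L / v = 3000 / 0.2834 = 10588 days = 28.99 years.

29.0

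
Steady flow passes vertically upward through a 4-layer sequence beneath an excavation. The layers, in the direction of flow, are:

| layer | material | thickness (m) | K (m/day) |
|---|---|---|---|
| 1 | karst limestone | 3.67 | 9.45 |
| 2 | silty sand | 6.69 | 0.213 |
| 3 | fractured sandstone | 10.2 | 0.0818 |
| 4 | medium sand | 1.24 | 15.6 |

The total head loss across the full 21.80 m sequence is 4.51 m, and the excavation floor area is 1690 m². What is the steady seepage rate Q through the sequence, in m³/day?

Flow is perpendicular to layering, so the layers act in series and the equivalent K is the thickness-weighted harmonic mean.
Total thickness L = 3.67 + 6.69 + 10.2 + 1.24 = 21.80 m.
Σ(b_i/K_i) = 3.67/9.45 + 6.69/0.213 + 10.2/0.0818 + 1.24/15.6 = 156.6 d.
K_eq = L / Σ(b_i/K_i) = 21.80 / 156.6 = 0.1392 m/day.
Q = K_eq · A · (Δh/L) = 0.1392 × 1690 × (4.51/21.80) = 48.68 m³/day.

48.7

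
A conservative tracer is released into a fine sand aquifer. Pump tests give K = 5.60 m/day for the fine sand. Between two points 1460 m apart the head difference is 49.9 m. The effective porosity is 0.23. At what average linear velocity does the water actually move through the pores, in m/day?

Hydraulic gradient i = Δh / L = 49.9 / 1460 = 0.03418.
Darcy flux q = K · i = 5.600 × 0.03418 = 0.1914 m/day.
Seepage velocity v = q / n_e = 0.1914 / 0.23 = 0.8322 m/day.

0.832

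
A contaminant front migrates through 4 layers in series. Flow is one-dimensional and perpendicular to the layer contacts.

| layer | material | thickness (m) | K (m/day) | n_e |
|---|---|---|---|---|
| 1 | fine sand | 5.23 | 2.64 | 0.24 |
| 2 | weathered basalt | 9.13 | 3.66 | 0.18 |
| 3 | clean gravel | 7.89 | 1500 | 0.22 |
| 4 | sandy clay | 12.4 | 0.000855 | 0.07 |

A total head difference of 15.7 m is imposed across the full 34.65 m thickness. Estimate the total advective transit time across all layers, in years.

With flow normal to the layers, continuity requires the same specific discharge q through every layer.
Σ(b_i/K_i) = 5.23/2.64 + 9.13/3.66 + 7.89/1500 + 12.4/0.000855 = 14507 d.
q = Δh / Σ(b_i/K_i) = 15.7 / 14507 = 0.001082 m/day.
In each layer the seepage velocity is v_i = q/n_i, so the layer transit time is t_i = b_i·n_i / q:
  layer 1 (fine sand): t_1 = 5.23 × 0.24 / 0.001082 = 1160 d
  layer 2 (weathered basalt): t_2 = 9.13 × 0.18 / 0.001082 = 1519 d
  layer 3 (clean gravel): t_3 = 7.89 × 0.22 / 0.001082 = 1604 d
  layer 4 (sandy clay): t_4 = 12.4 × 0.07 / 0.001082 = 802.1 d
Total t = Σ t_i = 5084 days = 13.92 years.

13.9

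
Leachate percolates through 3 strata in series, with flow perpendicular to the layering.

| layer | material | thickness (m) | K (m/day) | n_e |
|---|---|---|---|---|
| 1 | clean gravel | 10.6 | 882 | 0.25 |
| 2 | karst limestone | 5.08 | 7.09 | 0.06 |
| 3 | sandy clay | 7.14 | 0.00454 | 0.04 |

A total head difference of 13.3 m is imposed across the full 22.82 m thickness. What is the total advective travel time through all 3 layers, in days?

383

With flow normal to the layers, continuity requires the same specific discharge q through every layer.
Σ(b_i/K_i) = 10.6/882 + 5.08/7.09 + 7.14/0.00454 = 1573 d.
q = Δh / Σ(b_i/K_i) = 13.3 / 1573 = 0.008453 m/day.
In each layer the seepage velocity is v_i = q/n_i, so the layer transit time is t_i = b_i·n_i / q:
  layer 1 (clean gravel): t_1 = 10.6 × 0.25 / 0.008453 = 313.5 d
  layer 2 (karst limestone): t_2 = 5.08 × 0.06 / 0.008453 = 36.06 d
  layer 3 (sandy clay): t_3 = 7.14 × 0.04 / 0.008453 = 33.79 d
Total t = Σ t_i = 383.3 days.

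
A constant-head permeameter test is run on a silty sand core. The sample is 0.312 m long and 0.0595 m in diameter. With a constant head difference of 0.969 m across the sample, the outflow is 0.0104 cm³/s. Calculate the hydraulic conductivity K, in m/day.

Cross-sectional area A = π·(d/2)² = π × (0.0595/2)² = 0.002781 m².
Convert discharge: 0.0104 cm³/s = 1.040e-08 m³/s.
Darcy's law rearranged: K = Q·L / (A·Δh) = 1.040e-08 × 0.312 / (0.002781 × 0.969) = 1.204e-06 m/s = 0.1041 m/day.

0.104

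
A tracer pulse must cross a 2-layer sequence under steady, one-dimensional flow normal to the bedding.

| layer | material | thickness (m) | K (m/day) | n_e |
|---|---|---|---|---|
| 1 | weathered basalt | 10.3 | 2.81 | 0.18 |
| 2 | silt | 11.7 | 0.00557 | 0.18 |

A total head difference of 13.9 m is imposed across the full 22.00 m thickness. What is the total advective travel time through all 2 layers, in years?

With flow normal to the layers, continuity requires the same specific discharge q through every layer.
Σ(b_i/K_i) = 10.3/2.81 + 11.7/0.00557 = 2104 d.
q = Δh / Σ(b_i/K_i) = 13.9 / 2104 = 0.006606 m/day.
In each layer the seepage velocity is v_i = q/n_i, so the layer transit time is t_i = b_i·n_i / q:
  layer 1 (weathered basalt): t_1 = 10.3 × 0.18 / 0.006606 = 280.7 d
  layer 2 (silt): t_2 = 11.7 × 0.18 / 0.006606 = 318.8 d
Total t = Σ t_i = 599.5 days = 1.641 years.

1.64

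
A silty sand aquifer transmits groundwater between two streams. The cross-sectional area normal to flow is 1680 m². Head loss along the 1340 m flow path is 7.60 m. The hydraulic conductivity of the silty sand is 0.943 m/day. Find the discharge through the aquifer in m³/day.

8.99

Hydraulic gradient i = Δh / L = 7.60 / 1340 = 0.005672.
Darcy's law: Q = K · A · i = 0.9430 × 1680 × 0.005672 = 8.985 m³/day.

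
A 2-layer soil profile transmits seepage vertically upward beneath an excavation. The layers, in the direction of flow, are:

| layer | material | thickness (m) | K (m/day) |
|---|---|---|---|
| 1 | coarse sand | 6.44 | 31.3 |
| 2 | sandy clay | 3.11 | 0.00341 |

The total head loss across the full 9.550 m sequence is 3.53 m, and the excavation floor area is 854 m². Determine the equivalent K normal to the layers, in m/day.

0.0105

Flow is perpendicular to layering, so the layers act in series and the equivalent K is the thickness-weighted harmonic mean.
Total thickness L = 6.44 + 3.11 = 9.550 m.
Σ(b_i/K_i) = 6.44/31.3 + 3.11/0.00341 = 912.2 d.
K_eq = L / Σ(b_i/K_i) = 9.550 / 912.2 = 0.01047 m/day.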